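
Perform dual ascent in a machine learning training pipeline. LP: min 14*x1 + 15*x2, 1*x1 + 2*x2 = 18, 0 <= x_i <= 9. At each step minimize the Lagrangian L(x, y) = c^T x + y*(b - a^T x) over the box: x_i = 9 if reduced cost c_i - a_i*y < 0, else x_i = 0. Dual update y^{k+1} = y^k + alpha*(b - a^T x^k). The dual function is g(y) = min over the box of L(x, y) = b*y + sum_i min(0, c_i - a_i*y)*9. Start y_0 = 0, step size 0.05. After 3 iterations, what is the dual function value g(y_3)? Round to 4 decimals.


Dual ascent for LP: min 14*x1 + 15*x2, 1*x1 + 2*x2 = 18, 0 <= x_i <= 9
Step 1: y^k = 0.0, reduced costs: (14.0, 15.0)
  x^k = (0.0, 0.0), subgradient = b - a^T x = 18.0
  y^{k+1} = 0.0 + 0.05*18.0 = 0.9
Step 2: y^k = 0.9, reduced costs: (13.1, 13.2)
  x^k = (0.0, 0.0), subgradient = b - a^T x = 18.0
  y^{k+1} = 0.9 + 0.05*18.0 = 1.8
Step 3: y^k = 1.8, reduced costs: (12.2, 11.4)
  x^k = (0.0, 0.0), subgradient = b - a^T x = 18.0
  y^{k+1} = 1.8 + 0.05*18.0 = 2.7
Dual objective at y_3 = 2.7: reduced costs (11.3, 9.6), box minimizer x = (0.0, 0.0)
g(y_3) = b*y + (c1 - a1*y)*x1 + (c2 - a2*y)*x2 = 18*2.7 + 11.3*0.0 + 9.6*0.0 = 48.6 + 0.0 + 0.0 = 48.6


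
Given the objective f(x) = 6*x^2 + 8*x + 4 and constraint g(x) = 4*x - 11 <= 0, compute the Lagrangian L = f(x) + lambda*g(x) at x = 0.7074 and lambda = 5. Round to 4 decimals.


Step 1: Evaluate f(x).
f(0.7074) = 6*0.7074^2 + 8*0.7074 + 4 = 12.6617
Step 2: Evaluate g(x).
g(0.7074) = 4*0.7074 - 11 = -8.1704
Step 3: Compute Lagrangian.
L = 12.6617 + 5*-8.1704 = -28.1903


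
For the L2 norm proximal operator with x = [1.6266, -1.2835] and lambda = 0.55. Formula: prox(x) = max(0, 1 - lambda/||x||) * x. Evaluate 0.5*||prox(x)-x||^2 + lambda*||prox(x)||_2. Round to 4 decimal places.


Step 1: Compute ||x||.
||x|| = 2.072
Step 2: Compute scaling factor.
scale = max(0, 1 - 0.55/2.072) = 0.7346
Step 3: prox(x) = [1.1948, -0.9428]
||prox(x)|| = 1.522
Step 4: Proximal objective.
0.5*||prox-x||^2 = 0.1513
lambda*||prox|| = 0.8371
Total = 0.9884


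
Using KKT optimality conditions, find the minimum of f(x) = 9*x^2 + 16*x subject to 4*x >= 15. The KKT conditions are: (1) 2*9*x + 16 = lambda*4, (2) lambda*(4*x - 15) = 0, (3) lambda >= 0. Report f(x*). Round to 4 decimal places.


Step 1: Try lambda = 0 (constraint inactive).
x_unc = -16/(2*9) = -0.8889
Check: 4*-0.8889 = -3.5556 < 15 -- violated!
Step 2: Constraint must be active: 4*x = 15
x* = 15/4 = 3.75
lambda = (2*9*3.75 + 16)/4 = 20.875
Step 3: Compute optimal value.
f(x*) = 9*3.75^2 + 16*3.75 = 186.5625


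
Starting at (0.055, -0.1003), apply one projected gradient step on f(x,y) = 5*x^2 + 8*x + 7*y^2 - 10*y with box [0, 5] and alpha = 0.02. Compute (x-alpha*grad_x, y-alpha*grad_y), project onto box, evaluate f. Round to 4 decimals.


Step 1: Compute gradient at (0.055, -0.1003).
grad_x = 2*5*0.055 + 8 = 8.55
grad_y = 2*7*-0.1003 - 10 = -11.4042
Step 2: Gradient step.
x_raw = 0.055 - 0.02*8.55 = -0.116
y_raw = -0.1003 - 0.02*-11.4042 = 0.1278
Step 3: Project onto [0, 5].
x_proj = clip(-0.116) = 0.0
y_proj = clip(0.1278) = 0.1278
Step 4: Evaluate f.
f(0.0, 0.1278) = -1.1635


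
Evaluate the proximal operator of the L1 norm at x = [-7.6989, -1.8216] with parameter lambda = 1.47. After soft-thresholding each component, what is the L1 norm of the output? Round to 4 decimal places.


Soft-thresholding with lambda = 1.47:
prox(-7.6989) = sign(-7.6989)*max(|-7.6989| - 1.47, 0) = -6.2289
prox(-1.8216) = sign(-1.8216)*max(|-1.8216| - 1.47, 0) = -0.3516
prox(x) = [-6.2289, -0.3516]
||prox(x)||_1 = 6.2289 + 0.3516 = 6.5805


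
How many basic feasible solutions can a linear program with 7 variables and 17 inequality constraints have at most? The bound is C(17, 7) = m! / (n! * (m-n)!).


Each vertex corresponds to some choice of n active constraints out of m, so the number of vertices is at most C(m, n) = m! / (n!(m-n)!).
m = 17, n = 7
Numerator: 17 * 16 * 15 * 14 * 13 * 12 * 11
Denominator: 7! = 5040
C(17, 7) = 19448


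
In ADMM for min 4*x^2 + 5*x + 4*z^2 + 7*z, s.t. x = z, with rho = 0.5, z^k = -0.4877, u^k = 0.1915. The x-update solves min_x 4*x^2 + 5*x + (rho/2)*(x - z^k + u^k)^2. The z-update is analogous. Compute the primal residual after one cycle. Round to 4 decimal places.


ADMM iteration with rho = 0.5, z^k = -0.4877, u^k = 0.1915
Step 1: x-update.
Minimize 4*x^2 + 5*x + (0.5/2)*(x + 0.4877 + 0.1915)^2
FOC: (2*4 + 0.5)*x = -5 + 0.5*(-0.4877 - 0.1915)
x^{k+1} = -0.6282
Step 2: z-update.
Minimize 4*z^2 + 7*z + (0.5/2)*(-0.6282 - z + 0.1915)^2
FOC: (2*4 + 0.5)*z = -7 + 0.5*(-0.6282 + 0.1915)
z^{k+1} = -0.8492
Step 3: u-update.
u^{k+1} = 0.1915 - 0.6282 + 0.8492 = 0.4125
Step 4: Primal residual = |-0.6282 + 0.8492| = 0.221


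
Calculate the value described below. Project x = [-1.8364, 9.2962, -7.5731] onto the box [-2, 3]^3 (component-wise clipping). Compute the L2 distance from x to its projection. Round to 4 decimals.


Project each component onto [-2, 3].
clip(-1.8364) = -1.8364, clip(9.2962) = 3.0, clip(-7.5731) = -2.0
Projection = [-1.8364, 3.0, -2.0]
Squared diffs: [0.0, 39.6421, 31.0594]
Distance = sqrt(70.7015) = 8.4084


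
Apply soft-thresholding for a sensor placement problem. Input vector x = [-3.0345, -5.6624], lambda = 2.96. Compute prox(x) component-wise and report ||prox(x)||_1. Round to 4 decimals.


Soft-thresholding with lambda = 2.96:
prox(-3.0345) = sign(-3.0345)*max(|-3.0345| - 2.96, 0) = -0.0745
prox(-5.6624) = sign(-5.6624)*max(|-5.6624| - 2.96, 0) = -2.7024
prox(x) = [-0.0745, -2.7024]
||prox(x)||_1 = 0.0745 + 2.7024 = 2.7769


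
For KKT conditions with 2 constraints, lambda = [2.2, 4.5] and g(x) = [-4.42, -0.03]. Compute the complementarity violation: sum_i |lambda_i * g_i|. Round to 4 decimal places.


KKT complementary slackness check:
lambda_1 * g_1 = 2.2 * -4.42 = -9.724
lambda_2 * g_2 = 4.5 * -0.03 = -0.135
Total violation = 9.724 + 0.135 = 9.859


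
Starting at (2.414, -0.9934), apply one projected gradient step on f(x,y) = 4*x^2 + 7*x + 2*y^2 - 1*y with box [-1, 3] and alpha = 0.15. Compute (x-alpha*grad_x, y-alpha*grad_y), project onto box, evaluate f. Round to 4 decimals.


Step 1: Compute gradient at (2.414, -0.9934).
grad_x = 2*4*2.414 + 7 = 26.312
grad_y = 2*2*-0.9934 - 1 = -4.9736
Step 2: Gradient step.
x_raw = 2.414 - 0.15*26.312 = -1.5328
y_raw = -0.9934 - 0.15*-4.9736 = -0.2474
Step 3: Project onto [-1, 3].
x_proj = clip(-1.5328) = -1.0
y_proj = clip(-0.2474) = -0.2474
Step 4: Evaluate f.
f(-1.0, -0.2474) = -2.6303


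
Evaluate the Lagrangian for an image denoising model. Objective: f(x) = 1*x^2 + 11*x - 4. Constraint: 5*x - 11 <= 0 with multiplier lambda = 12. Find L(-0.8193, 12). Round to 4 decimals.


Step 1: Evaluate f(x).
f(-0.8193) = 1*(-0.8193)^2 + 11*(-0.8193) - 4 = -12.341
Step 2: Evaluate g(x).
g(-0.8193) = 5*-0.8193 - 11 = -15.0965
Step 3: Compute Lagrangian.
L = -12.341 + 12*-15.0965 = -193.499


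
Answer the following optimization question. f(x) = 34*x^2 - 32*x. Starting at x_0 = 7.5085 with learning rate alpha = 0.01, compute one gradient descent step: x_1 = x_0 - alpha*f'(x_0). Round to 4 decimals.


We compute the gradient at x_0 and apply the update.
f'(x) = 68*x - 32
f'(7.5085) = 68*7.5085 - 32 = 478.578
x_1 = 7.5085 - 0.01*478.578 = 2.7227


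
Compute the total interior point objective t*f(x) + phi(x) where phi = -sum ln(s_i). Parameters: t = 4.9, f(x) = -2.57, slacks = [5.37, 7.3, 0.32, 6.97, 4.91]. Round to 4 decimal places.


Step 1: Compute log-barrier.
ln values: [1.6808, 1.9879, -1.1394, 1.9416, 1.5913]
phi = -(1.6808 + 1.9879 - 1.1394 + 1.9416 + 1.5913) = -6.0622
Step 2: Compute augmented objective.
t*f(x) = 4.9*-2.57 = -12.593
Total = -12.593 - 6.0622 = -18.6552


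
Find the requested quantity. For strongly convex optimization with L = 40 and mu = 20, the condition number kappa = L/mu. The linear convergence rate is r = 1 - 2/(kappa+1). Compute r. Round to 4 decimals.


Step 1: Compute the condition number.
kappa = L/mu = 40/20 = 2.0
Step 2: Compute the convergence rate.
r = 1 - 2/(kappa + 1) = 1 - 2*mu/(L + mu) = (L - mu)/(L + mu) = 20/60 = 0.3333


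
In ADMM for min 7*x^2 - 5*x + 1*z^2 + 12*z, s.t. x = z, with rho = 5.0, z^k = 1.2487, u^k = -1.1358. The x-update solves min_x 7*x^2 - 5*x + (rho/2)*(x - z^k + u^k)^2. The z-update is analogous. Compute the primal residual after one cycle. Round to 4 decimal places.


ADMM iteration with rho = 5.0, z^k = 1.2487, u^k = -1.1358
Step 1: x-update.
Minimize 7*x^2 - 5*x + (5.0/2)*(x - 1.2487 - 1.1358)^2
FOC: (2*7 + 5.0)*x = 5 + 5.0*(1.2487 + 1.1358)
x^{k+1} = 0.8907
Step 2: z-update.
Minimize 1*z^2 + 12*z + (5.0/2)*(0.8907 - z - 1.1358)^2
FOC: (2*1 + 5.0)*z = -12 + 5.0*(0.8907 - 1.1358)
z^{k+1} = -1.8894
Step 3: u-update.
u^{k+1} = -1.1358 + 0.8907 + 1.8894 = 1.6442
Step 4: Primal residual = |0.8907 + 1.8894| = 2.78


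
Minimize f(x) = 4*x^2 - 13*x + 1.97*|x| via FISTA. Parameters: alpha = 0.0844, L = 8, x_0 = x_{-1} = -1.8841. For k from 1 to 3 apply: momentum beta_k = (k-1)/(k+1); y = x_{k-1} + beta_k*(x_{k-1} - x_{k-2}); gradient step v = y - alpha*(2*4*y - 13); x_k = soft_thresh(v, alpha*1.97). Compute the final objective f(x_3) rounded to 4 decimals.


FISTA on f(x) = 4*x^2 - 13*x + 1.97*|x|
L = 8, alpha = 0.0844
Iteration 1: beta = 0.0, y = -1.8841 + 0.0*(-1.8841 + 1.8841) = -1.8841
  grad(y) = -28.0728, v = y - alpha*grad = 0.4852
  prox(v) = soft_thresh(0.4852, 0.1663) = 0.319
Iteration 2: beta = 0.3333, y = 0.319 + 0.3333*(0.319 + 1.8841) = 1.0533
  grad(y) = -4.5733, v = y - alpha*grad = 1.4393
  prox(v) = soft_thresh(1.4393, 0.1663) = 1.2731
Iteration 3: beta = 0.5, y = 1.2731 + 0.5*(1.2731 - 0.319) = 1.7501
  grad(y) = 1.0008, v = y - alpha*grad = 1.6656
  prox(v) = soft_thresh(1.6656, 0.1663) = 1.4994
f(x_3) = 4*1.4994^2 - 13*1.4994 + 1.97*|1.4994| = -7.5456


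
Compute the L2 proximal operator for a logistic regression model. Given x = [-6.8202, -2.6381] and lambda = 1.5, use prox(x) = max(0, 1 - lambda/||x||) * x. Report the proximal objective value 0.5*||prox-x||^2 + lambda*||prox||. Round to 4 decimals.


Step 1: Compute ||x||.
||x|| = 7.3126
Step 2: Compute scaling factor.
scale = max(0, 1 - 1.5/7.3126) = 0.7949
Step 3: prox(x) = [-5.4212, -2.097]
||prox(x)|| = 5.8126
Step 4: Proximal objective.
0.5*||prox-x||^2 = 1.125
lambda*||prox|| = 8.7189
Total = 9.844


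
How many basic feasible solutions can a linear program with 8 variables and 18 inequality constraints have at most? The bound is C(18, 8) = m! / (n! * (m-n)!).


Each vertex corresponds to some choice of n active constraints out of m, so the number of vertices is at most C(m, n) = m! / (n!(m-n)!).
m = 18, n = 8
Numerator: 18 * 17 * 16 * 15 * 14 * 13 * 12 * 11
Denominator: 8! = 40320
C(18, 8) = 43758


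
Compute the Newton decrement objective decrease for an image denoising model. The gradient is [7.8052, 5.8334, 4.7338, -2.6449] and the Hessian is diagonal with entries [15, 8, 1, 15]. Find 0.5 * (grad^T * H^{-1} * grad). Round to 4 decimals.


Step 1: H is diagonal, so H^(-1) * g = [0.5203, 0.7292, 4.7338, -0.1763].
Step 2: g^T H^(-1) g = sum_i g_i^2 / H_ii
  = (7.8052)^2/15 + (5.8334)^2/8 + (4.7338)^2/1 + (-2.6449)^2/15
  = 4.0614 + 4.2536 + 22.4089 + 0.4664 = 31.1902
Step 3: Objective decrease = 0.5 * g^T H^(-1) g = 15.5951


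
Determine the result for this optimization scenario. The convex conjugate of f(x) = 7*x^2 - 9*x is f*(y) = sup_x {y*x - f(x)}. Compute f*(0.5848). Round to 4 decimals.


f*(y) = sup_x {y*x - a*x^2 - b*x} = sup_x {(y-b)*x - a*x^2}
FOC: (y - b) - 2a*x = 0 => x* = (y - b)/(2a)
x* = (0.5848 + 9)/(2*7) = 0.6846
f*(0.5848) = (y-b)^2/(4a) = (0.5848 + 9)^2/(4*7)
= 91.8684/28 = 3.281


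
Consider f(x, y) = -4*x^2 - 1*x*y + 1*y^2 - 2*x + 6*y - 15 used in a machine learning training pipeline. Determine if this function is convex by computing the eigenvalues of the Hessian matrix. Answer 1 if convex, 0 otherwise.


The Hessian of f(x,y) = -4*x^2 - 1*x*y + 1*y^2 - 2*x + 6*y - 15 is:
H = [[-8, -1], [-1, 2]]
Trace = -8 + 2 = -6
Determinant = -8*2 - (-1)^2 = -17
Discriminant = (-6)^2 - 4*-17 = 104.0
Eigenvalues: lambda_1 = -8.099, lambda_2 = 2.099
The function is not convex.

0


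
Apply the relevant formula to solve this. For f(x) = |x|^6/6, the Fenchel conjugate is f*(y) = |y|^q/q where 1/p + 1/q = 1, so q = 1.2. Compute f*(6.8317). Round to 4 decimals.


The conjugate exponent q satisfies 1/p + 1/q = 1.
p = 6, so q = 6/(6 - 1) = 1.2
|y|^q = 6.8317^1.2 = 10.0331
f*(6.8317) = 10.0331 / 1.2 = 8.3609


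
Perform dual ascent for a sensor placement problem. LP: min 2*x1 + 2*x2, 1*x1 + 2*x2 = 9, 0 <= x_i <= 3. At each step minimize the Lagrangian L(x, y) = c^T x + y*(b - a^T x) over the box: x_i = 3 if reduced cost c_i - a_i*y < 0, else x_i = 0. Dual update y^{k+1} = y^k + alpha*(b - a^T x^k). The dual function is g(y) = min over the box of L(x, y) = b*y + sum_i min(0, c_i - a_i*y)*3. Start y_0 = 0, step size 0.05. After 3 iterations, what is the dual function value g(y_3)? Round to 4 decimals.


Dual ascent for LP: min 2*x1 + 2*x2, 1*x1 + 2*x2 = 9, 0 <= x_i <= 3
Step 1: y^k = 0.0, reduced costs: (2.0, 2.0)
  x^k = (0.0, 0.0), subgradient = b - a^T x = 9.0
  y^{k+1} = 0.0 + 0.05*9.0 = 0.45
Step 2: y^k = 0.45, reduced costs: (1.55, 1.1)
  x^k = (0.0, 0.0), subgradient = b - a^T x = 9.0
  y^{k+1} = 0.45 + 0.05*9.0 = 0.9
Step 3: y^k = 0.9, reduced costs: (1.1, 0.2)
  x^k = (0.0, 0.0), subgradient = b - a^T x = 9.0
  y^{k+1} = 0.9 + 0.05*9.0 = 1.35
Dual objective at y_3 = 1.35: reduced costs (0.65, -0.7), box minimizer x = (0.0, 3.0)
g(y_3) = b*y + (c1 - a1*y)*x1 + (c2 - a2*y)*x2 = 9*1.35 + 0.65*0.0 + (-0.7)*3.0 = 12.15 + 0.0 - 2.1 = 10.05


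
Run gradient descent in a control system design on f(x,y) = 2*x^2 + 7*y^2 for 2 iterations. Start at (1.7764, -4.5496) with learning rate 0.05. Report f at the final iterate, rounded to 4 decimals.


Gradient descent on f(x,y) = 2*x^2 + 7*y^2.
Starting point: (1.7764, -4.5496), alpha = 0.05
Step 1: grad_x = 2*2*1.7764 = 7.1056, grad_y = 2*7*-4.5496 = -63.6944
  x_1 = 1.7764 - 0.05*7.1056 = 1.4211
  y_1 = -4.5496 - 0.05*-63.6944 = -1.3649
Step 2: grad_x = 2*2*1.4211 = 5.6845, grad_y = 2*7*-1.3649 = -19.1083
  x_2 = 1.4211 - 0.05*5.6845 = 1.1369
  y_2 = -1.3649 - 0.05*-19.1083 = -0.4095
f(1.1369, -0.4095) = 2*1.1369^2 + 7*(-0.4095)^2 = 3.7587


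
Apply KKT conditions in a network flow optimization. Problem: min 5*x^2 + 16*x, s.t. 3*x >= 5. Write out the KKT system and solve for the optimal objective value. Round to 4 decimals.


Step 1: Try lambda = 0 (constraint inactive).
x_unc = -16/(2*5) = -1.6
Check: 3*-1.6 = -4.8 < 5 -- violated!
Step 2: Constraint must be active: 3*x = 5
x* = 5/3 = 1.6667 (rounded; the exact value 5/3 is used below)
lambda = (2*5*(5/3) + 16)/3 = 10.8889
Step 3: Compute optimal value.
f(x*) = 5*(5/3)^2 + 16*(5/3) = 40.5556


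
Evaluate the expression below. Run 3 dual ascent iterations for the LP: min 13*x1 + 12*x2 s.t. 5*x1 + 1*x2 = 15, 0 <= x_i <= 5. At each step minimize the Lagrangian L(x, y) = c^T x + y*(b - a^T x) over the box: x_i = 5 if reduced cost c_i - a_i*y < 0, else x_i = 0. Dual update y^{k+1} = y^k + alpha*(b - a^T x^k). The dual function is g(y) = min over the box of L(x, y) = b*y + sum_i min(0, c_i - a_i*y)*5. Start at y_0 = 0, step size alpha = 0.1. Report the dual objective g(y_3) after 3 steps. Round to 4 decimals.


Dual ascent for LP: min 13*x1 + 12*x2, 5*x1 + 1*x2 = 15, 0 <= x_i <= 5
Step 1: y^k = 0.0, reduced costs: (13.0, 12.0)
  x^k = (0.0, 0.0), subgradient = b - a^T x = 15.0
  y^{k+1} = 0.0 + 0.1*15.0 = 1.5
Step 2: y^k = 1.5, reduced costs: (5.5, 10.5)
  x^k = (0.0, 0.0), subgradient = b - a^T x = 15.0
  y^{k+1} = 1.5 + 0.1*15.0 = 3.0
Step 3: y^k = 3.0, reduced costs: (-2.0, 9.0)
  x^k = (5.0, 0.0), subgradient = b - a^T x = -10.0
  y^{k+1} = 3.0 + 0.1*-10.0 = 2.0
Dual objective at y_3 = 2.0: reduced costs (3.0, 10.0), box minimizer x = (0.0, 0.0)
g(y_3) = b*y + (c1 - a1*y)*x1 + (c2 - a2*y)*x2 = 15*2.0 + 3.0*0.0 + 10.0*0.0 = 30.0 + 0.0 + 0.0 = 30.0


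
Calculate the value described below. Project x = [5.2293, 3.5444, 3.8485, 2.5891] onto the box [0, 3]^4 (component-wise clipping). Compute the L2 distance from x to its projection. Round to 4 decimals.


Project each component onto [0, 3].
clip(5.2293) = 3.0, clip(3.5444) = 3.0, clip(3.8485) = 3.0, clip(2.5891) = 2.5891
Projection = [3.0, 3.0, 3.0, 2.5891]
Squared diffs: [4.9698, 0.2964, 0.72, 0.0]
Distance = sqrt(5.9862) = 2.4467


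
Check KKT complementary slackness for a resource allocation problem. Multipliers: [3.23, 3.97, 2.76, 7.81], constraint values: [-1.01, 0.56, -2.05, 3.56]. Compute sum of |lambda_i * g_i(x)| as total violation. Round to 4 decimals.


KKT complementary slackness check:
lambda_1 * g_1 = 3.23 * -1.01 = -3.2623
lambda_2 * g_2 = 3.97 * 0.56 = 2.2232
lambda_3 * g_3 = 2.76 * -2.05 = -5.658
lambda_4 * g_4 = 7.81 * 3.56 = 27.8036
Total violation = 3.2623 + 2.2232 + 5.658 + 27.8036 = 38.9471


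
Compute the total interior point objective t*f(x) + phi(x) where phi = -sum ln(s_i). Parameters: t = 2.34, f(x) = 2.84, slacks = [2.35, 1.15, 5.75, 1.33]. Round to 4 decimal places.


Step 1: Compute log-barrier.
ln values: [0.8544, 0.1398, 1.7492, 0.2852]
phi = -(0.8544 + 0.1398 + 1.7492 + 0.2852) = -3.0286
Step 2: Compute augmented objective.
t*f(x) = 2.34*2.84 = 6.6456
Total = 6.6456 - 3.0286 = 3.617


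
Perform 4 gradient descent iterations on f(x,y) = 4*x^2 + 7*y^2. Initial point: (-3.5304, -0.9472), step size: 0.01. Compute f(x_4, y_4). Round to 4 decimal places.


Gradient descent on f(x,y) = 4*x^2 + 7*y^2.
Starting point: (-3.5304, -0.9472), alpha = 0.01
Step 1: grad_x = 2*4*-3.5304 = -28.2432, grad_y = 2*7*-0.9472 = -13.2608
  x_1 = -3.5304 - 0.01*-28.2432 = -3.248
  y_1 = -0.9472 - 0.01*-13.2608 = -0.8146
Step 2: grad_x = 2*4*-3.248 = -25.9837, grad_y = 2*7*-0.8146 = -11.4043
  x_2 = -3.248 - 0.01*-25.9837 = -2.9881
  y_2 = -0.8146 - 0.01*-11.4043 = -0.7005
Step 3: grad_x = 2*4*-2.9881 = -23.905, grad_y = 2*7*-0.7005 = -9.8077
  x_3 = -2.9881 - 0.01*-23.905 = -2.7491
  y_3 = -0.7005 - 0.01*-9.8077 = -0.6025
Step 4: grad_x = 2*4*-2.7491 = -21.9926, grad_y = 2*7*-0.6025 = -8.4346
  x_4 = -2.7491 - 0.01*-21.9926 = -2.5292
  y_4 = -0.6025 - 0.01*-8.4346 = -0.5181
f(-2.5292, -0.5181) = 4*(-2.5292)^2 + 7*(-0.5181)^2 = 27.4657


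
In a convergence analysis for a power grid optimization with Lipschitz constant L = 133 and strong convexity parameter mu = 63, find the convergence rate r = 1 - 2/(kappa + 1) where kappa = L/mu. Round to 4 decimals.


Step 1: Compute the condition number.
kappa = L/mu = 133/63 = 2.1111
Step 2: Compute the convergence rate.
r = 1 - 2/(kappa + 1) = 1 - 2*mu/(L + mu) = (L - mu)/(L + mu) = 70/196 = 0.3571


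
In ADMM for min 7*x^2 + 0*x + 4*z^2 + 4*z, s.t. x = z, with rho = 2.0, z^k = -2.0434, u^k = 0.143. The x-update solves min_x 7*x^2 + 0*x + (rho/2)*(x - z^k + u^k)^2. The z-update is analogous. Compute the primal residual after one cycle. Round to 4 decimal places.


ADMM iteration with rho = 2.0, z^k = -2.0434, u^k = 0.143
Step 1: x-update.
Minimize 7*x^2 + 0*x + (2.0/2)*(x + 2.0434 + 0.143)^2
FOC: (2*7 + 2.0)*x = 0 + 2.0*(-2.0434 - 0.143)
x^{k+1} = -0.2733
Step 2: z-update.
Minimize 4*z^2 + 4*z + (2.0/2)*(-0.2733 - z + 0.143)^2
FOC: (2*4 + 2.0)*z = -4 + 2.0*(-0.2733 + 0.143)
z^{k+1} = -0.4261
Step 3: u-update.
u^{k+1} = 0.143 - 0.2733 + 0.4261 = 0.2958
Step 4: Primal residual = |-0.2733 + 0.4261| = 0.1528


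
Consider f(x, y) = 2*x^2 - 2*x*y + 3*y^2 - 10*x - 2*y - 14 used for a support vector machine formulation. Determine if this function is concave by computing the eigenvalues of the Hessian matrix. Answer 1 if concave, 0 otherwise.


The Hessian of f(x,y) = 2*x^2 - 2*x*y + 3*y^2 - 10*x - 2*y - 14 is:
H = [[4, -2], [-2, 6]]
Trace = 4 + 6 = 10
Determinant = 4*6 - (-2)^2 = 20
Discriminant = (10)^2 - 4*20 = 20.0
Eigenvalues: lambda_1 = 2.7639, lambda_2 = 7.2361
The function is not concave.

0


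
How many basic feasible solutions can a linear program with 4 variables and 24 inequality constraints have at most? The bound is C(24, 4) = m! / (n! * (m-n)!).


Each vertex corresponds to some choice of n active constraints out of m, so the number of vertices is at most C(m, n) = m! / (n!(m-n)!).
m = 24, n = 4
Numerator: 24 * 23 * 22 * 21
Denominator: 4! = 24
C(24, 4) = 10626


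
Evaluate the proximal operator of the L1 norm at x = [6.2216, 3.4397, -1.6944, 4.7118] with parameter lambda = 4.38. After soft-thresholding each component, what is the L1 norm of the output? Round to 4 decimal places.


Soft-thresholding with lambda = 4.38:
prox(6.2216) = sign(6.2216)*max(|6.2216| - 4.38, 0) = 1.8416
prox(3.4397) = sign(3.4397)*max(|3.4397| - 4.38, 0) = 0.0
prox(-1.6944) = sign(-1.6944)*max(|-1.6944| - 4.38, 0) = 0.0
prox(4.7118) = sign(4.7118)*max(|4.7118| - 4.38, 0) = 0.3318
prox(x) = [1.8416, 0.0, 0.0, 0.3318]
||prox(x)||_1 = 1.8416 + 0.0 + 0.0 + 0.3318 = 2.1734


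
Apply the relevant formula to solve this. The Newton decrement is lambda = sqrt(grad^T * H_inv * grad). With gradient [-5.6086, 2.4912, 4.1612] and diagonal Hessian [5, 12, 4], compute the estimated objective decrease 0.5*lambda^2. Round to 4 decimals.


Step 1: H is diagonal, so H^(-1) * g = [-1.1217, 0.2076, 1.0403].
Step 2: g^T H^(-1) g = sum_i g_i^2 / H_ii
  = (-5.6086)^2/5 + (2.4912)^2/12 + (4.1612)^2/4
  = 6.2913 + 0.5172 + 4.3289 = 11.1373
Step 3: Objective decrease = 0.5 * g^T H^(-1) g = 5.5687


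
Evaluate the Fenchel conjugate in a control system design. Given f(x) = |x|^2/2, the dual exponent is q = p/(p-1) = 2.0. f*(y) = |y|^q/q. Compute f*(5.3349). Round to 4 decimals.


The conjugate exponent q satisfies 1/p + 1/q = 1.
p = 2, so q = 2/(2 - 1) = 2.0
|y|^q = 5.3349^2.0 = 28.4612
f*(5.3349) = 28.4612 / 2.0 = 14.2306


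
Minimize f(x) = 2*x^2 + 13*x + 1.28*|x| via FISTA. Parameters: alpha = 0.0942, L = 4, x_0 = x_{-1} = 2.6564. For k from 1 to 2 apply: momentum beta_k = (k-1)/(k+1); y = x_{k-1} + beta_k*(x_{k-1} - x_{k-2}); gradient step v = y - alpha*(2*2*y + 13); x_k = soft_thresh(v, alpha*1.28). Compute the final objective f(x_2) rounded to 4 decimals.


FISTA on f(x) = 2*x^2 + 13*x + 1.28*|x|
L = 4, alpha = 0.0942
Iteration 1: beta = 0.0, y = 2.6564 + 0.0*(2.6564 - 2.6564) = 2.6564
  grad(y) = 23.6256, v = y - alpha*grad = 0.4309
  prox(v) = soft_thresh(0.4309, 0.1206) = 0.3103
Iteration 2: beta = 0.3333, y = 0.3103 + 0.3333*(0.3103 - 2.6564) = -0.4717
  grad(y) = 11.113, v = y - alpha*grad = -1.5186
  prox(v) = soft_thresh(-1.5186, 0.1206) = -1.398
f(x_2) = 2*(-1.398)^2 + 13*(-1.398) + 1.28*|-1.398| = -12.4758


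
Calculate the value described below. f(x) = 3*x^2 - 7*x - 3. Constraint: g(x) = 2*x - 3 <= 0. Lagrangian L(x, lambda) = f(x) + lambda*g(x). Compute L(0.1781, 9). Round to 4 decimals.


Step 1: Evaluate f(x).
f(0.1781) = 3*0.1781^2 - 7*0.1781 - 3 = -4.1515
Step 2: Evaluate g(x).
g(0.1781) = 2*0.1781 - 3 = -2.6438
Step 3: Compute Lagrangian.
L = -4.1515 + 9*-2.6438 = -27.9457


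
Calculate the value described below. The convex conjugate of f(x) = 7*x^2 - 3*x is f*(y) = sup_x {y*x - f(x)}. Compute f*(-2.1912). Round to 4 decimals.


f*(y) = sup_x {y*x - a*x^2 - b*x} = sup_x {(y-b)*x - a*x^2}
FOC: (y - b) - 2a*x = 0 => x* = (y - b)/(2a)
x* = (-2.1912 + 3)/(2*7) = 0.0578
f*(-2.1912) = (y-b)^2/(4a) = (-2.1912 + 3)^2/(4*7)
= 0.6542/28 = 0.0234


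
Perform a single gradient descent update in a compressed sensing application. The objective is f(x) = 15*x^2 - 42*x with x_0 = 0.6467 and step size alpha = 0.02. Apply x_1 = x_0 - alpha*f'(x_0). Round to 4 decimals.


We compute the gradient at x_0 and apply the update.
f'(x) = 30*x - 42
f'(0.6467) = 30*0.6467 - 42 = -22.599
x_1 = 0.6467 - 0.02*-22.599 = 1.0987


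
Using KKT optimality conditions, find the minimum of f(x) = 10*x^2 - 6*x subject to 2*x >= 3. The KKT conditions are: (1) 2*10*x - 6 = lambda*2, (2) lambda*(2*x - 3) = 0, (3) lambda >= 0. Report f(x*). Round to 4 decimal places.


Step 1: Try lambda = 0 (constraint inactive).
x_unc = 6/(2*10) = 0.3
Check: 2*0.3 = 0.6 < 3 -- violated!
Step 2: Constraint must be active: 2*x = 3
x* = 3/2 = 1.5
lambda = (2*10*1.5 - 6)/2 = 12.0
Step 3: Compute optimal value.
f(x*) = 10*1.5^2 - 6*1.5 = 13.5


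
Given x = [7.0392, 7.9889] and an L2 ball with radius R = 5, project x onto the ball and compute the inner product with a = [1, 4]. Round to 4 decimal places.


Step 1: Compute ||x|| (intermediates to 6 decimals).
||x|| = sqrt(7.0392^2 + 7.9889^2) = 10.647669
Step 2: Project.
Since ||x|| > R, scale = R/||x|| = 5/10.647669 = 0.469586, proj(x) = scale * x
proj(x) = [3.30551, 3.751476]
Step 3: Dot product.
a^T * proj(x) = 1*3.30551 + 4*3.751476 = 18.3114


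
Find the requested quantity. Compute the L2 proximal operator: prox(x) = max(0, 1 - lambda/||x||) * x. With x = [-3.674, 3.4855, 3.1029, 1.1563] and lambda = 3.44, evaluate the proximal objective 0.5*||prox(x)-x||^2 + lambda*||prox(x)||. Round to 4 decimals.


Step 1: Compute ||x||.
||x|| = 6.0508
Step 2: Compute scaling factor.
scale = max(0, 1 - 3.44/6.0508) = 0.4315
Step 3: prox(x) = [-1.5853, 1.5039, 1.3388, 0.4989]
||prox(x)|| = 2.6108
Step 4: Proximal objective.
0.5*||prox-x||^2 = 5.9168
lambda*||prox|| = 8.9812
Total = 14.8979


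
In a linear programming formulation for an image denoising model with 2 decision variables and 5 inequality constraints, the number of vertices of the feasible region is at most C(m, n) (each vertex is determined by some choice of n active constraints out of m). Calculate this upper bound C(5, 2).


Each vertex corresponds to some choice of n active constraints out of m, so the number of vertices is at most C(m, n) = m! / (n!(m-n)!).
m = 5, n = 2
Numerator: 5 * 4
Denominator: 2! = 2
C(5, 2) = 10


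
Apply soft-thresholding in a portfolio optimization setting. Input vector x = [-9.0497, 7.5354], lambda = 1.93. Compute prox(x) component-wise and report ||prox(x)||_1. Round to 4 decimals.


Soft-thresholding with lambda = 1.93:
prox(-9.0497) = sign(-9.0497)*max(|-9.0497| - 1.93, 0) = -7.1197
prox(7.5354) = sign(7.5354)*max(|7.5354| - 1.93, 0) = 5.6054
prox(x) = [-7.1197, 5.6054]
||prox(x)||_1 = 7.1197 + 5.6054 = 12.7251


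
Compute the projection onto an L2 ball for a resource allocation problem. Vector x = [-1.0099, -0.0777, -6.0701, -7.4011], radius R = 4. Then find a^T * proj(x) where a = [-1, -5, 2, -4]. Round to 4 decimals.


Step 1: Compute ||x|| (intermediates to 6 decimals).
||x|| = sqrt((-1.0099)^2 + (-0.0777)^2 + (-6.0701)^2 + (-7.4011)^2) = 9.6254
Step 2: Project.
Since ||x|| > R, scale = R/||x|| = 4/9.6254 = 0.415567, proj(x) = scale * x
proj(x) = [-0.419681, -0.03229, -2.522533, -3.075653]
Step 3: Dot product.
a^T * proj(x) = -1*(-0.419681) - 5*(-0.03229) + 2*(-2.522533) - 4*(-3.075653) = 7.8387


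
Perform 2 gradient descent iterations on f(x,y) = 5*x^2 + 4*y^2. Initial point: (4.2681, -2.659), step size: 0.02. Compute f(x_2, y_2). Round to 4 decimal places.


Gradient descent on f(x,y) = 5*x^2 + 4*y^2.
Starting point: (4.2681, -2.659), alpha = 0.02
Step 1: grad_x = 2*5*4.2681 = 42.681, grad_y = 2*4*-2.659 = -21.272
  x_1 = 4.2681 - 0.02*42.681 = 3.4145
  y_1 = -2.659 - 0.02*-21.272 = -2.2336
Step 2: grad_x = 2*5*3.4145 = 34.1448, grad_y = 2*4*-2.2336 = -17.8685
  x_2 = 3.4145 - 0.02*34.1448 = 2.7316
  y_2 = -2.2336 - 0.02*-17.8685 = -1.8762
f(2.7316, -1.8762) = 5*2.7316^2 + 4*(-1.8762)^2 = 51.3881


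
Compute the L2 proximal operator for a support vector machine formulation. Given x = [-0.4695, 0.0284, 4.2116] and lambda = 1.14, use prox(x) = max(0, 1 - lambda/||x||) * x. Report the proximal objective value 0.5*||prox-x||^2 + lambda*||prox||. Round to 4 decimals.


Step 1: Compute ||x||.
||x|| = 4.2378
Step 2: Compute scaling factor.
scale = max(0, 1 - 1.14/4.2378) = 0.731
Step 3: prox(x) = [-0.3432, 0.0208, 3.0786]
||prox(x)|| = 3.0978
Step 4: Proximal objective.
0.5*||prox-x||^2 = 0.6498
lambda*||prox|| = 3.5315
Total = 4.1813


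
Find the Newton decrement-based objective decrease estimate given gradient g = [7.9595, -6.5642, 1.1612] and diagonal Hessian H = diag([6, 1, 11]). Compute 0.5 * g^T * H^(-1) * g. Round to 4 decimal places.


Step 1: H is diagonal, so H^(-1) * g = [1.3266, -6.5642, 0.1056].
Step 2: g^T H^(-1) g = sum_i g_i^2 / H_ii
  = (7.9595)^2/6 + (-6.5642)^2/1 + (1.1612)^2/11
  = 10.5589 + 43.0887 + 0.1226 = 53.7702
Step 3: Objective decrease = 0.5 * g^T H^(-1) g = 26.8851


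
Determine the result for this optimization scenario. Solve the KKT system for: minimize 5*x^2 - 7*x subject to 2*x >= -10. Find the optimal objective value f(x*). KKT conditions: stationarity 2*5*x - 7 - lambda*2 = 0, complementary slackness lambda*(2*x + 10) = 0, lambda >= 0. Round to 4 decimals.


Step 1: Try lambda = 0 (constraint inactive).
Stationarity: 2*5*x - 7 = 0
x* = 7/(2*5) = 0.7
Check constraint: 2*0.7 = 1.4 >= -10 -- satisfied.
Step 2: Compute optimal value.
f(x*) = 5*0.7^2 - 7*0.7 = -2.45


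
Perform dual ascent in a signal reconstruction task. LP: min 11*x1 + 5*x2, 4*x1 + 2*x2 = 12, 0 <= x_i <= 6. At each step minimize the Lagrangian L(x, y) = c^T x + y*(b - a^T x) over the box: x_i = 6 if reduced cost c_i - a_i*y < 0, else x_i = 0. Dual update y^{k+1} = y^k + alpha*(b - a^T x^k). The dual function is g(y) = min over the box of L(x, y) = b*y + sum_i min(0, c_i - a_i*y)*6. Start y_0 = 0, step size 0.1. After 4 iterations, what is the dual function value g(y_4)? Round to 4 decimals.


Dual ascent for LP: min 11*x1 + 5*x2, 4*x1 + 2*x2 = 12, 0 <= x_i <= 6
Step 1: y^k = 0.0, reduced costs: (11.0, 5.0)
  x^k = (0.0, 0.0), subgradient = b - a^T x = 12.0
  y^{k+1} = 0.0 + 0.1*12.0 = 1.2
Step 2: y^k = 1.2, reduced costs: (6.2, 2.6)
  x^k = (0.0, 0.0), subgradient = b - a^T x = 12.0
  y^{k+1} = 1.2 + 0.1*12.0 = 2.4
Step 3: y^k = 2.4, reduced costs: (1.4, 0.2)
  x^k = (0.0, 0.0), subgradient = b - a^T x = 12.0
  y^{k+1} = 2.4 + 0.1*12.0 = 3.6
Step 4: y^k = 3.6, reduced costs: (-3.4, -2.2)
  x^k = (6.0, 6.0), subgradient = b - a^T x = -24.0
  y^{k+1} = 3.6 + 0.1*-24.0 = 1.2
Dual objective at y_4 = 1.2: reduced costs (6.2, 2.6), box minimizer x = (0.0, 0.0)
g(y_4) = b*y + (c1 - a1*y)*x1 + (c2 - a2*y)*x2 = 12*1.2 + 6.2*0.0 + 2.6*0.0 = 14.4 + 0.0 + 0.0 = 14.4


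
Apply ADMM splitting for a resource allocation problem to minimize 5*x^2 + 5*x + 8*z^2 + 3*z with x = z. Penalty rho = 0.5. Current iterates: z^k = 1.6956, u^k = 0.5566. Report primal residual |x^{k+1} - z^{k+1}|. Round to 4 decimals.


ADMM iteration with rho = 0.5, z^k = 1.6956, u^k = 0.5566
Step 1: x-update.
Minimize 5*x^2 + 5*x + (0.5/2)*(x - 1.6956 + 0.5566)^2
FOC: (2*5 + 0.5)*x = -5 + 0.5*(1.6956 - 0.5566)
x^{k+1} = -0.422
Step 2: z-update.
Minimize 8*z^2 + 3*z + (0.5/2)*(-0.422 - z + 0.5566)^2
FOC: (2*8 + 0.5)*z = -3 + 0.5*(-0.422 + 0.5566)
z^{k+1} = -0.1777
Step 3: u-update.
u^{k+1} = 0.5566 - 0.422 + 0.1777 = 0.3124
Step 4: Primal residual = |-0.422 + 0.1777| = 0.2442


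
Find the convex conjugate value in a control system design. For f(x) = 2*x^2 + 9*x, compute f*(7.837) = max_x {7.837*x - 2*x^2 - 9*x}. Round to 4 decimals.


f*(y) = sup_x {y*x - a*x^2 - b*x} = sup_x {(y-b)*x - a*x^2}
FOC: (y - b) - 2a*x = 0 => x* = (y - b)/(2a)
x* = (7.837 - 9)/(2*2) = -0.2908
f*(7.837) = (y-b)^2/(4a) = (7.837 - 9)^2/(4*2)
= 1.3526/8 = 0.1691


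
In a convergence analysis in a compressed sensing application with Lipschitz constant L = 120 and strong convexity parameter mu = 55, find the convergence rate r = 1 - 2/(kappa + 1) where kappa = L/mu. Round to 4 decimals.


Step 1: Compute the condition number.
kappa = L/mu = 120/55 = 2.1818
Step 2: Compute the convergence rate.
r = 1 - 2/(kappa + 1) = 1 - 2*mu/(L + mu) = (L - mu)/(L + mu) = 65/175 = 0.3714


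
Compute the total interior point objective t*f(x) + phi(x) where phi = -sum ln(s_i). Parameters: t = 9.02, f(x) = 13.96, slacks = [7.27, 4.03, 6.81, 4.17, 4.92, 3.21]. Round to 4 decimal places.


Step 1: Compute log-barrier.
ln values: [1.9838, 1.3938, 1.9184, 1.4279, 1.5933, 1.1663]
phi = -(1.9838 + 1.3938 + 1.9184 + 1.4279 + 1.5933 + 1.1663) = -9.4834
Step 2: Compute augmented objective.
t*f(x) = 9.02*13.96 = 125.9192
Total = 125.9192 - 9.4834 = 116.4358


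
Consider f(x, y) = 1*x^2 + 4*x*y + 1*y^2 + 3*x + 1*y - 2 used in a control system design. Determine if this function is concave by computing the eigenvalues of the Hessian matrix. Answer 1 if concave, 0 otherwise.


The Hessian of f(x,y) = 1*x^2 + 4*x*y + 1*y^2 + 3*x + 1*y - 2 is:
H = [[2, 4], [4, 2]]
Trace = 2 + 2 = 4
Determinant = 2*2 - (4)^2 = -12
Discriminant = (4)^2 - 4*-12 = 64.0
Eigenvalues: lambda_1 = -2.0, lambda_2 = 6.0
The function is not concave.

0


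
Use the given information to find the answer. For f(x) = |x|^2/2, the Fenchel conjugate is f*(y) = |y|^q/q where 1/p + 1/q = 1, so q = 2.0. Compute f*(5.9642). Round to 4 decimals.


The conjugate exponent q satisfies 1/p + 1/q = 1.
p = 2, so q = 2/(2 - 1) = 2.0
|y|^q = 5.9642^2.0 = 35.5717
f*(5.9642) = 35.5717 / 2.0 = 17.7858


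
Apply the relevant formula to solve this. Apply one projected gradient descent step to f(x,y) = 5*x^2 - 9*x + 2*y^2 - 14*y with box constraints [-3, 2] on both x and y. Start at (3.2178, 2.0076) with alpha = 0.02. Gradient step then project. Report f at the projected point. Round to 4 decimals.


Step 1: Compute gradient at (3.2178, 2.0076).
grad_x = 2*5*3.2178 - 9 = 23.178
grad_y = 2*2*2.0076 - 14 = -5.9696
Step 2: Gradient step.
x_raw = 3.2178 - 0.02*23.178 = 2.7542
y_raw = 2.0076 - 0.02*-5.9696 = 2.127
Step 3: Project onto [-3, 2].
x_proj = clip(2.7542) = 2.0
y_proj = clip(2.127) = 2.0
Step 4: Evaluate f.
f(2.0, 2.0) = -18.0


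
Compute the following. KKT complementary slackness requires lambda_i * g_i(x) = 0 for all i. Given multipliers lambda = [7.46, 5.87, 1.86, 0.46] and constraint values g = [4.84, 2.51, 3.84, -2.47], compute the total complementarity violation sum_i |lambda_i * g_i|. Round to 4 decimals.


KKT complementary slackness check:
lambda_1 * g_1 = 7.46 * 4.84 = 36.1064
lambda_2 * g_2 = 5.87 * 2.51 = 14.7337
lambda_3 * g_3 = 1.86 * 3.84 = 7.1424
lambda_4 * g_4 = 0.46 * -2.47 = -1.1362
Total violation = 36.1064 + 14.7337 + 7.1424 + 1.1362 = 59.1187


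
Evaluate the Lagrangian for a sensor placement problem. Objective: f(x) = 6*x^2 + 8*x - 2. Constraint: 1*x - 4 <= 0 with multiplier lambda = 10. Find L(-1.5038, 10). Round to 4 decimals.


Step 1: Evaluate f(x).
f(-1.5038) = 6*(-1.5038)^2 + 8*(-1.5038) - 2 = -0.4619
Step 2: Evaluate g(x).
g(-1.5038) = 1*-1.5038 - 4 = -5.5038
Step 3: Compute Lagrangian.
L = -0.4619 + 10*-5.5038 = -55.4999


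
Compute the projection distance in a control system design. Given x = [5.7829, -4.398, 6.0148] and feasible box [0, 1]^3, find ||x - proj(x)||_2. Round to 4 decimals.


Project each component onto [0, 1].
clip(5.7829) = 1.0, clip(-4.398) = 0.0, clip(6.0148) = 1.0
Projection = [1.0, 0.0, 1.0]
Squared diffs: [22.8761, 19.3424, 25.1482]
Distance = sqrt(67.3667) = 8.2077


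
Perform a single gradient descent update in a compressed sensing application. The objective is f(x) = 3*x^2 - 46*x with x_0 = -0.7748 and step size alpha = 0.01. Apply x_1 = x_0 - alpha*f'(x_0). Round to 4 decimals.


We compute the gradient at x_0 and apply the update.
f'(x) = 6*x - 46
f'(-0.7748) = 6*-0.7748 - 46 = -50.6488
x_1 = -0.7748 - 0.01*-50.6488 = -0.2683


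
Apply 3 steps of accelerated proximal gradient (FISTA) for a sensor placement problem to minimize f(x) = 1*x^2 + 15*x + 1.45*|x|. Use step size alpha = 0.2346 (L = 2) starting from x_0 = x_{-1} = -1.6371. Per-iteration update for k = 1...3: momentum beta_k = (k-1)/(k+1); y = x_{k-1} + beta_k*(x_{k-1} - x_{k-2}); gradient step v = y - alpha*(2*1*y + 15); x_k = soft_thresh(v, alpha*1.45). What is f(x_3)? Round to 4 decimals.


FISTA on f(x) = 1*x^2 + 15*x + 1.45*|x|
L = 2, alpha = 0.2346
Iteration 1: beta = 0.0, y = -1.6371 + 0.0*(-1.6371 + 1.6371) = -1.6371
  grad(y) = 11.7258, v = y - alpha*grad = -4.388
  prox(v) = soft_thresh(-4.388, 0.3402) = -4.0478
Iteration 2: beta = 0.3333, y = -4.0478 + 0.3333*(-4.0478 + 1.6371) = -4.8514
  grad(y) = 5.2973, v = y - alpha*grad = -6.0941
  prox(v) = soft_thresh(-6.0941, 0.3402) = -5.7539
Iteration 3: beta = 0.5, y = -5.7539 + 0.5*(-5.7539 + 4.0478) = -6.607
  grad(y) = 1.786, v = y - alpha*grad = -7.026
  prox(v) = soft_thresh(-7.026, 0.3402) = -6.6858
f(x_3) = 1*(-6.6858)^2 + 15*(-6.6858) + 1.45*|-6.6858| = -45.8927


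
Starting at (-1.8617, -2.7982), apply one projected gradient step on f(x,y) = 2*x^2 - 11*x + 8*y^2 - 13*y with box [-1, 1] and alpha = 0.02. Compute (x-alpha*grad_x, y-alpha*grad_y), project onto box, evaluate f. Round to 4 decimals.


Step 1: Compute gradient at (-1.8617, -2.7982).
grad_x = 2*2*-1.8617 - 11 = -18.4468
grad_y = 2*8*-2.7982 - 13 = -57.7712
Step 2: Gradient step.
x_raw = -1.8617 - 0.02*-18.4468 = -1.4928
y_raw = -2.7982 - 0.02*-57.7712 = -1.6428
Step 3: Project onto [-1, 1].
x_proj = clip(-1.4928) = -1.0
y_proj = clip(-1.6428) = -1.0
Step 4: Evaluate f.
f(-1.0, -1.0) = 34.0


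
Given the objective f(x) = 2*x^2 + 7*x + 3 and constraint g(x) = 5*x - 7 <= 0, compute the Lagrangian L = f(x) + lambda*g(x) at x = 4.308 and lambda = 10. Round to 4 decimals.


Step 1: Evaluate f(x).
f(4.308) = 2*4.308^2 + 7*4.308 + 3 = 70.2737
Step 2: Evaluate g(x).
g(4.308) = 5*4.308 - 7 = 14.54
Step 3: Compute Lagrangian.
L = 70.2737 + 10*14.54 = 215.6737


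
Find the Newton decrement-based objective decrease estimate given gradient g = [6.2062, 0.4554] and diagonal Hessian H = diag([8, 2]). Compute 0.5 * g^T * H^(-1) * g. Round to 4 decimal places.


Step 1: H is diagonal, so H^(-1) * g = [0.7758, 0.2277].
Step 2: g^T H^(-1) g = sum_i g_i^2 / H_ii
  = (6.2062)^2/8 + (0.4554)^2/2
  = 4.8146 + 0.1037 = 4.9183
Step 3: Objective decrease = 0.5 * g^T H^(-1) g = 2.4592


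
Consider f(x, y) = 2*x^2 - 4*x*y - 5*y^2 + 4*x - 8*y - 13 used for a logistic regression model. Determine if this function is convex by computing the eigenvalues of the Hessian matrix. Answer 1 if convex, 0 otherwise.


The Hessian of f(x,y) = 2*x^2 - 4*x*y - 5*y^2 + 4*x - 8*y - 13 is:
H = [[4, -4], [-4, -10]]
Trace = 4 - 10 = -6
Determinant = 4*-10 - (-4)^2 = -56
Discriminant = (-6)^2 - 4*-56 = 260.0
Eigenvalues: lambda_1 = -11.0623, lambda_2 = 5.0623
The function is not convex.

0


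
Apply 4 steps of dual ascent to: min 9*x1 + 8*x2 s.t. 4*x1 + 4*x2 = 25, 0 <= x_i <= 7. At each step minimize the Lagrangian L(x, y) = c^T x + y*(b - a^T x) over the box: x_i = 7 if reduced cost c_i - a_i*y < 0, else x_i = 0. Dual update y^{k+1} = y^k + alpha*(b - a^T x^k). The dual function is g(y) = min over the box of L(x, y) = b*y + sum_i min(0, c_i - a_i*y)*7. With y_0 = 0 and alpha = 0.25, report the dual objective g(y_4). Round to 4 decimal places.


Dual ascent for LP: min 9*x1 + 8*x2, 4*x1 + 4*x2 = 25, 0 <= x_i <= 7
Step 1: y^k = 0.0, reduced costs: (9.0, 8.0)
  x^k = (0.0, 0.0), subgradient = b - a^T x = 25.0
  y^{k+1} = 0.0 + 0.25*25.0 = 6.25
Step 2: y^k = 6.25, reduced costs: (-16.0, -17.0)
  x^k = (7.0, 7.0), subgradient = b - a^T x = -31.0
  y^{k+1} = 6.25 + 0.25*-31.0 = -1.5
Step 3: y^k = -1.5, reduced costs: (15.0, 14.0)
  x^k = (0.0, 0.0), subgradient = b - a^T x = 25.0
  y^{k+1} = -1.5 + 0.25*25.0 = 4.75
Step 4: y^k = 4.75, reduced costs: (-10.0, -11.0)
  x^k = (7.0, 7.0), subgradient = b - a^T x = -31.0
  y^{k+1} = 4.75 + 0.25*-31.0 = -3.0
Dual objective at y_4 = -3.0: reduced costs (21.0, 20.0), box minimizer x = (0.0, 0.0)
g(y_4) = b*y + (c1 - a1*y)*x1 + (c2 - a2*y)*x2 = 25*(-3.0) + 21.0*0.0 + 20.0*0.0 = -75.0 + 0.0 + 0.0 = -75.0


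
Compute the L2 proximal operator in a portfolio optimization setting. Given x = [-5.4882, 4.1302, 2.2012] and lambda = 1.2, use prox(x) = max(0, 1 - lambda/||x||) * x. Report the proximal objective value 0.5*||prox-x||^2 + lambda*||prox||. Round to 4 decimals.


Step 1: Compute ||x||.
||x|| = 7.2128
Step 2: Compute scaling factor.
scale = max(0, 1 - 1.2/7.2128) = 0.8336
Step 3: prox(x) = [-4.5751, 3.4431, 1.835]
||prox(x)|| = 6.0128
Step 4: Proximal objective.
0.5*||prox-x||^2 = 0.72
lambda*||prox|| = 7.2154
Total = 7.9353


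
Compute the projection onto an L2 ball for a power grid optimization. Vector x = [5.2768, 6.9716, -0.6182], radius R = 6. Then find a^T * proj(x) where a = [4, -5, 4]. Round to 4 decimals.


Step 1: Compute ||x|| (intermediates to 6 decimals).
||x|| = sqrt(5.2768^2 + 6.9716^2 + (-0.6182)^2) = 8.765272
Step 2: Project.
Since ||x|| > R, scale = R/||x|| = 6/8.765272 = 0.68452, proj(x) = scale * x
proj(x) = [3.612075, 4.7722, -0.42317]
Step 3: Dot product.
a^T * proj(x) = 4*3.612075 - 5*4.7722 + 4*(-0.42317) = -11.1054
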